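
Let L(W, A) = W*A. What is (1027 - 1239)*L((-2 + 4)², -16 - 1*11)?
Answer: 22896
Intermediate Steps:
L(W, A) = A*W
(1027 - 1239)*L((-2 + 4)², -16 - 1*11) = (1027 - 1239)*((-16 - 1*11)*(-2 + 4)²) = -212*(-16 - 11)*2² = -(-5724)*4 = -212*(-108) = 22896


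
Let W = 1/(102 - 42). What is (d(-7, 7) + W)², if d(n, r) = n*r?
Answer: 8637721/3600 ≈ 2399.4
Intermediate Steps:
W = 1/60 ≈ 0.016667
(d(-7, 7) + W)² = (-7*7 + 1/60)² = (-49 + 1/60)² = (-2939/60)² = 8637721/3600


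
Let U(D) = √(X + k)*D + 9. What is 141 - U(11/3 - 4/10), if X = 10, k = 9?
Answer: 132 - 49*√19/15 ≈ 117.76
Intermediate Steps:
U(D) = 9 + D*√19 (U(D) = √(10 + 9)*D + 9 = √19*D + 9 = D*√19 + 9 = 9 + D*√19)
141 - U(11/3 - 4/10) = 141 - (9 + (11/3 - 4/10)*√19) = 141 - (9 + (11*(⅓) - 4*⅒)*√19) = 141 - (9 + (11/3 - ⅖)*√19) = 141 - (9 + 49*√19/15) = 141 + (-9 - 49*√19/15) = 132 - 49*√19/15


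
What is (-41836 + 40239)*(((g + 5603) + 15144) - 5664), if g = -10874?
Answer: -6721773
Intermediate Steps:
(-41836 + 40239)*(((g + 5603) + 15144) - 5664) = (-41836 + 40239)*(((-10874 + 5603) + 15144) - 5664) = -1597*((-5271 + 15144) - 5664) = -1597*(9873 - 5664) = -1597*4209 = -6721773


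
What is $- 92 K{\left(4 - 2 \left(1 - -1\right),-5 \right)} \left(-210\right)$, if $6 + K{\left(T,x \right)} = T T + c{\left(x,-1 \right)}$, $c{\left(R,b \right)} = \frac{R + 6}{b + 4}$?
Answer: $-109480$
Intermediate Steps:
$c{\left(R,b \right)} = \frac{6 + R}{4 + b}$
$K{\left(T,x \right)} = -4 + T^{2} + \frac{x}{3}$ ($K{\left(T,x \right)} = -6 + \left(T T + \frac{6 + x}{4 - 1}\right) = -6 + \left(T^{2} + \frac{6 + x}{3}\right) = -6 + \left(T^{2} + \left(2 + \frac{x}{3}\right)\right) = -6 + \left(2 + T^{2} + \frac{x}{3}\right) = -4 + T^{2} + \frac{x}{3}$)
$- 92 K{\left(4 - 2 \left(1 - -1\right),-5 \right)} \left(-210\right) = - 92 \left(-4 + \left(4 - 2 \left(1 - -1\right)\right)^{2} + \frac{1}{3} \left(-5\right)\right) \left(-210\right) = - 92 \left(-4 + \left(4 - 2 \left(1 + 1\right)\right)^{2} - \frac{5}{3}\right) \left(-210\right) = - 92 \left(-4 + \left(4 - 4\right)^{2} - \frac{5}{3}\right) \left(-210\right) = - 92 \left(-4 + 0^{2} - \frac{5}{3}\right) \left(-210\right) = - 92 \left(-4 + 0 - \frac{5}{3}\right) \left(-210\right) = \left(-92\right) \left(- \frac{17}{3}\right) \left(-210\right) = \frac{1564}{3} \left(-210\right) = -109480$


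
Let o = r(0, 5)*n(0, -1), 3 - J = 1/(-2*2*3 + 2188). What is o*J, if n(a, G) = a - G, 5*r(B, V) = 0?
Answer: 0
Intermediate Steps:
r(B, V) = 0 (r(B, V) = (⅕)*0 = 0)
J = 6527/2176 (J = 3 - 1/(-2*2*3 + 2188) = 3 - 1/(-4*3 + 2188) = 3 - 1/(-12 + 2188) = 3 - 1/2176 = 6527/2176 ≈ 2.9995)
o = 0 (o = 0*(0 - 1*(-1)) = 0*(0 + 1) = 0*1 = 0)
o*J = 0*(6527/2176) = 0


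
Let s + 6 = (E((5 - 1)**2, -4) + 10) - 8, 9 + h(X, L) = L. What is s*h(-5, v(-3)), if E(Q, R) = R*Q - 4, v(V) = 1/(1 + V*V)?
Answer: 3204/5 ≈ 640.80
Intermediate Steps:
v(V) = 1/(1 + V**2)
h(X, L) = -9 + L
E(Q, R) = -4 + Q*R (E(Q, R) = Q*R - 4 = -4 + Q*R)
s = -72 (s = -6 + (((-4 + (5 - 1)**2*(-4)) + 10) - 8) = -6 + (((-4 + 4**2*(-4)) + 10) - 8) = -6 + (((-4 + 16*(-4)) + 10) - 8) = -6 + (((-4 - 64) + 10) - 8) = -6 + ((-68 + 10) - 8) = -6 + (-58 - 8) = -6 - 66 = -72)
s*h(-5, v(-3)) = -72*(-9 + 1/(1 + (-3)**2)) = -72*(-9 + 1/(1 + 9)) = -72*(-9 + 1/10) = -72*(-89/10) = 3204/5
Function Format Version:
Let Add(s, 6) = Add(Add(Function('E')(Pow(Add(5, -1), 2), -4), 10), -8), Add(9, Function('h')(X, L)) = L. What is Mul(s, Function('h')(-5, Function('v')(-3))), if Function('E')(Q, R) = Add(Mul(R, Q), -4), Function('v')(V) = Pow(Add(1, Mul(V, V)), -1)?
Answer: Rational(3204, 5) ≈ 640.80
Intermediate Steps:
Function('v')(V) = Pow(Add(1, Pow(V, 2)), -1)
Function('h')(X, L) = Add(-9, L)
Function('E')(Q, R) = Add(-4, Mul(Q, R)) (Function('E')(Q, R) = Add(Mul(Q, R), -4) = Add(-4, Mul(Q, R)))
s = -72 (s = Add(-6, Add(Add(Add(-4, Mul(Pow(Add(5, -1), 2), -4)), 10), -8)) = Add(-6, Add(Add(Add(-4, Mul(Pow(4, 2), -4)), 10), -8)) = Add(-6, Add(Add(Add(-4, Mul(16, -4)), 10), -8)) = Add(-6, Add(Add(Add(-4, -64), 10), -8)) = Add(-6, Add(Add(-68, 10), -8)) = Add(-6, Add(-58, -8)) = Add(-6, -66) = -72)
Mul(s, Function('h')(-5, Function('v')(-3))) = Mul(-72, Add(-9, Pow(Add(1, Pow(-3, 2)), -1))) = Mul(-72, Add(-9, Pow(Add(1, 9), -1))) = Mul(-72, Add(-9, Pow(10, -1))) = Mul(-72, Add(-9, Rational(1, 10))) = Mul(-72, Rational(-89, 10)) = Rational(3204, 5)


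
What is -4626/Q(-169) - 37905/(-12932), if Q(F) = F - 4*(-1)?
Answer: 22025919/711260 ≈ 30.967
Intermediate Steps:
Q(F) = 4 + F (Q(F) = F + 4 = 4 + F)
-4626/Q(-169) - 37905/(-12932) = -4626/(4 - 169) - 37905/(-12932) = -4626/(-165) - 37905*(-1/12932) = -4626*(-1/165) + 37905/12932 = 1542/55 + 37905/12932 = 22025919/711260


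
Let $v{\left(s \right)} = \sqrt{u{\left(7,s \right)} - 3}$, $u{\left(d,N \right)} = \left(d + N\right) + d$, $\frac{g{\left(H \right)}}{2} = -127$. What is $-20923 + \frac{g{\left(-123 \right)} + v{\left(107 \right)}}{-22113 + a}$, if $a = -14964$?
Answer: $- \frac{775761817}{37077} - \frac{\sqrt{118}}{37077} \approx -20923.0$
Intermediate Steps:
$g{\left(H \right)} = -254$ ($g{\left(H \right)} = 2 \left(-127\right) = -254$)
$u{\left(d,N \right)} = N + 2 d$ ($u{\left(d,N \right)} = \left(N + d\right) + d = N + 2 d$)
$v{\left(s \right)} = \sqrt{11 + s}$ ($v{\left(s \right)} = \sqrt{\left(s + 2 \cdot 7\right) - 3} = \sqrt{\left(s + 14\right) - 3} = \sqrt{\left(14 + s\right) - 3} = \sqrt{11 + s}$)
$-20923 + \frac{g{\left(-123 \right)} + v{\left(107 \right)}}{-22113 + a} = -20923 + \frac{-254 + \sqrt{11 + 107}}{-22113 - 14964} = -20923 + \frac{-254 + \sqrt{118}}{-37077} = -20923 + \left(-254 + \sqrt{118}\right) \left(- \frac{1}{37077}\right) = -20923 + \left(\frac{254}{37077} - \frac{\sqrt{118}}{37077}\right) = - \frac{775761817}{37077} - \frac{\sqrt{118}}{37077}$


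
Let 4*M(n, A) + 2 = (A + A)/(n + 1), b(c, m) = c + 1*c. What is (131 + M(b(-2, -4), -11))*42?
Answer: 5558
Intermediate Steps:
b(c, m) = 2*c (b(c, m) = c + c = 2*c)
M(n, A) = -½ + A/(2*(1 + n)) (M(n, A) = -½ + ((A + A)/(n + 1))/4 = -½ + ((2*A)/(1 + n))/4 = -½ + (2*A/(1 + n))/4 = -½ + A/(2*(1 + n)))
(131 + M(b(-2, -4), -11))*42 = (131 + (-1 - 11 - 2*(-2))/(2*(1 + 2*(-2))))*42 = (131 + (-1 - 11 - 1*(-4))/(2*(1 - 4)))*42 = (131 + (½)*(-1 - 11 + 4)/(-3))*42 = (131 + (½)*(-⅓)*(-8))*42 = (131 + 4/3)*42 = (397/3)*42 = 5558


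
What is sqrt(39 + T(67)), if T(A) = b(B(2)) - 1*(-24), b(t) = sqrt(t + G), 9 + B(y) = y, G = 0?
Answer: sqrt(63 + I*sqrt(7)) ≈ 7.939 + 0.16663*I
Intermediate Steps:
B(y) = -9 + y
b(t) = sqrt(t) (b(t) = sqrt(t + 0) = sqrt(t))
T(A) = 24 + I*sqrt(7) (T(A) = sqrt(-9 + 2) - 1*(-24) = sqrt(-7) + 24 = I*sqrt(7) + 24 = 24 + I*sqrt(7))
sqrt(39 + T(67)) = sqrt(39 + (24 + I*sqrt(7))) = sqrt(63 + I*sqrt(7))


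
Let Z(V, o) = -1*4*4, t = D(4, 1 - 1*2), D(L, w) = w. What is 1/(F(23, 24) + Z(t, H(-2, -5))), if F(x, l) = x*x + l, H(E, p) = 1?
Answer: 1/537 ≈ 0.0018622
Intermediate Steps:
t = -1 (t = 1 - 1*2 = 1 - 2 = -1)
F(x, l) = l + x² (F(x, l) = x² + l = l + x²)
Z(V, o) = -16 (Z(V, o) = -4*4 = -16)
1/(F(23, 24) + Z(t, H(-2, -5))) = 1/((24 + 23²) - 16) = 1/((24 + 529) - 16) = 1/(553 - 16) = 1/537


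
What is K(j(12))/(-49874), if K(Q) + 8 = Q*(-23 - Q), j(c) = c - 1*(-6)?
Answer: 373/24937 ≈ 0.014958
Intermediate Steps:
j(c) = 6 + c (j(c) = c + 6 = 6 + c)
K(Q) = -8 + Q*(-23 - Q)
K(j(12))/(-49874) = (-8 - (6 + 12)² - 23*(6 + 12))/(-49874) = (-8 - 1*18² - 23*18)*(-1/49874) = (-8 - 1*324 - 414)*(-1/49874) = (-8 - 324 - 414)*(-1/49874) = -746*(-1/49874) = 373/24937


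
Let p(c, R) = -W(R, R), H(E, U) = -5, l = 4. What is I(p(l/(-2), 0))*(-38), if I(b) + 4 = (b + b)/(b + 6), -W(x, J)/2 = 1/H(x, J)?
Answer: 1102/7 ≈ 157.43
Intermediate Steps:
W(x, J) = ⅖ (W(x, J) = -2/(-5) = -2*(-⅕) = ⅖)
p(c, R) = -⅖ (p(c, R) = -1*⅖ = -⅖)
I(b) = -4 + 2*b/(6 + b) (I(b) = -4 + (b + b)/(b + 6) = -4 + (2*b)/(6 + b) = -4 + 2*b/(6 + b))
I(p(l/(-2), 0))*(-38) = (2*(-12 - 1*(-⅖))/(6 - ⅖))*(-38) = (2*(-12 + ⅖)/(28/5))*(-38) = (2*(5/28)*(-58/5))*(-38) = -29/7*(-38) = 1102/7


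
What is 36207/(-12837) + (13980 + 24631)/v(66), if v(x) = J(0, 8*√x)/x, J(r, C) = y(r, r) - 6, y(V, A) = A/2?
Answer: -1817393228/4279 ≈ -4.2472e+5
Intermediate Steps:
y(V, A) = A/2 (y(V, A) = A*(½) = A/2)
J(r, C) = -6 + r/2 (J(r, C) = r/2 - 6 = -6 + r/2)
v(x) = -6/x (v(x) = (-6 + (½)*0)/x = (-6 + 0)/x = -6/x)
36207/(-12837) + (13980 + 24631)/v(66) = 36207/(-12837) + (13980 + 24631)/((-6/66)) = 36207*(-1/12837) + 38611/((-6*1/66)) = -12069/4279 + 38611/(-1/11) = -12069/4279 + 38611*(-11) = -12069/4279 - 424721 = -1817393228/4279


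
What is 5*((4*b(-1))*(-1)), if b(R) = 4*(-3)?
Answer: 240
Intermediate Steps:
b(R) = -12
5*((4*b(-1))*(-1)) = 5*((4*(-12))*(-1)) = 5*(-48*(-1)) = 5*48 = 240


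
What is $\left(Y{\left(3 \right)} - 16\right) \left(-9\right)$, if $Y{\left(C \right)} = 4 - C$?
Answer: $135$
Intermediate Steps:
$\left(Y{\left(3 \right)} - 16\right) \left(-9\right) = \left(\left(4 - 3\right) - 16\right) \left(-9\right) = \left(1 - 16\right) \left(-9\right) = \left(-15\right) \left(-9\right) = 135$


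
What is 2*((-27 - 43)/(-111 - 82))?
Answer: 140/193 ≈ 0.72539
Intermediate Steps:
2*((-27 - 43)/(-111 - 82)) = 2*(-70/(-193)) = 2*(-70*(-1/193)) = 2*(70/193) = 140/193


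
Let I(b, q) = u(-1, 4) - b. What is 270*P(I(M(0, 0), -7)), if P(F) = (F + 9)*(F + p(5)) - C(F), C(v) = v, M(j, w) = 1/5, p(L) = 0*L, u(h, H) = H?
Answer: 60534/5 ≈ 12107.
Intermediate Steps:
p(L) = 0
M(j, w) = 1/5 (M(j, w) = 1*(1/5) = 1/5)
I(b, q) = 4 - b
P(F) = -F + F*(9 + F) (P(F) = (F + 9)*(F + 0) - F = (9 + F)*F - F = F*(9 + F) - F = -F + F*(9 + F))
270*P(I(M(0, 0), -7)) = 270*((4 - 1*1/5)*(8 + (4 - 1*1/5))) = 270*((4 - 1/5)*(8 + (4 - 1/5))) = 270*(19*(8 + 19/5)/5) = 270*((19/5)*(59/5)) = 270*(1121/25) = 60534/5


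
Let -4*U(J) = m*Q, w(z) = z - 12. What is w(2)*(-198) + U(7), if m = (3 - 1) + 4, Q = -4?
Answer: 1986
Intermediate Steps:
w(z) = -12 + z
m = 6 (m = 2 + 4 = 6)
U(J) = 6 (U(J) = -3*(-4)/2 = -1/4*(-24) = 6)
w(2)*(-198) + U(7) = (-12 + 2)*(-198) + 6 = -10*(-198) + 6 = 1980 + 6 = 1986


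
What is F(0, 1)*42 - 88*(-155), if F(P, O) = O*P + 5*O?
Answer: 13850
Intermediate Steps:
F(P, O) = 5*O + O*P
F(0, 1)*42 - 88*(-155) = (1*(5 + 0))*42 - 88*(-155) = (1*5)*42 + 13640 = 5*42 + 13640 = 210 + 13640 = 13850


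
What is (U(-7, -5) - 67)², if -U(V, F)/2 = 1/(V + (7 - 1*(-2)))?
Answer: 4624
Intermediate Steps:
U(V, F) = -2/(9 + V) (U(V, F) = -2/(V + (7 - 1*(-2))) = -2/(V + (7 + 2)) = -2/(V + 9) = -2/(9 + V))
(U(-7, -5) - 67)² = (-2/(9 - 7) - 67)² = (-2/2 - 67)² = (-2*½ - 67)² = (-1 - 67)² = (-68)² = 4624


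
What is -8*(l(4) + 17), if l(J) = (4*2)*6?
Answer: -520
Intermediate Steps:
l(J) = 48 (l(J) = 8*6 = 48)
-8*(l(4) + 17) = -8*(48 + 17) = -8*65 = -520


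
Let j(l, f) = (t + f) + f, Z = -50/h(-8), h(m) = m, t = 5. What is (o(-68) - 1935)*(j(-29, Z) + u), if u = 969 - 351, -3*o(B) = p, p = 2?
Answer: -7380697/6 ≈ -1.2301e+6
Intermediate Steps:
o(B) = -2/3 (o(B) = -1/3*2 = -2/3)
u = 618
Z = 25/4 (Z = -50/(-8) = -50*(-1/8) = 25/4 ≈ 6.2500)
j(l, f) = 5 + 2*f (j(l, f) = (5 + f) + f = 5 + 2*f)
(o(-68) - 1935)*(j(-29, Z) + u) = (-2/3 - 1935)*((5 + 2*(25/4)) + 618) = -5807*((5 + 25/2) + 618)/3 = -5807*(35/2 + 618)/3 = -5807/3*1271/2 = -7380697/6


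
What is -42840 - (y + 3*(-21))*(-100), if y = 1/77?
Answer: -3783680/77 ≈ -49139.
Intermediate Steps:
y = 1/77 ≈ 0.012987
-42840 - (y + 3*(-21))*(-100) = -42840 - (1/77 + 3*(-21))*(-100) = -42840 - (1/77 - 63)*(-100) = -42840 - (-4850)*(-100)/77 = -42840 - 1*485000/77 = -42840 - 485000/77 = -3783680/77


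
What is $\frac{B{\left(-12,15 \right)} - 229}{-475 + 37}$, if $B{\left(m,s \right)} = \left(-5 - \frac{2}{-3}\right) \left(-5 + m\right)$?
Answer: $\frac{233}{657} \approx 0.35464$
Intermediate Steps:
$B{\left(m,s \right)} = \frac{65}{3} - \frac{13 m}{3}$ ($B{\left(m,s \right)} = \left(-5 - - \frac{2}{3}\right) \left(-5 + m\right) = \left(-5 + \frac{2}{3}\right) \left(-5 + m\right) = - \frac{13 \left(-5 + m\right)}{3} = \frac{65}{3} - \frac{13 m}{3}$)
$\frac{B{\left(-12,15 \right)} - 229}{-475 + 37} = \frac{\left(\frac{65}{3} - -52\right) - 229}{-475 + 37} = \frac{\left(\frac{65}{3} + 52\right) - 229}{-438} = \left(\frac{221}{3} - 229\right) \left(- \frac{1}{438}\right) = \left(- \frac{466}{3}\right) \left(- \frac{1}{438}\right) = \frac{233}{657}$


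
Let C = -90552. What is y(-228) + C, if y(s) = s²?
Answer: -38568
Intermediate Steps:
y(-228) + C = (-228)² - 90552 = 51984 - 90552 = -38568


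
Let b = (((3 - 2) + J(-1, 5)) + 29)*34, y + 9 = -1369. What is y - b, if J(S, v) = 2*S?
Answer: -2330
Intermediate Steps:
y = -1378 (y = -9 - 1369 = -1378)
b = 952 (b = (((3 - 2) + 2*(-1)) + 29)*34 = ((1 - 2) + 29)*34 = (-1 + 29)*34 = 28*34 = 952)
y - b = -1378 - 1*952 = -1378 - 952 = -2330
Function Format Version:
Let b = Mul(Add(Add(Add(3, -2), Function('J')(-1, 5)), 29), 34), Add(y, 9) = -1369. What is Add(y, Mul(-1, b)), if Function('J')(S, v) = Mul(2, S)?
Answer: -2330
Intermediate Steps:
y = -1378 (y = Add(-9, -1369) = -1378)
b = 952 (b = Mul(Add(Add(Add(3, -2), Mul(2, -1)), 29), 34) = Mul(Add(Add(1, -2), 29), 34) = Mul(Add(-1, 29), 34) = Mul(28, 34) = 952)
Add(y, Mul(-1, b)) = Add(-1378, Mul(-1, 952)) = Add(-1378, -952) = -2330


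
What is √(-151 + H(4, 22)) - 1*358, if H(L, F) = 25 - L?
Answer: -358 + I*√130 ≈ -358.0 + 11.402*I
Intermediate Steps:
√(-151 + H(4, 22)) - 1*358 = √(-151 + (25 - 1*4)) - 1*358 = √(-151 + (25 - 4)) - 358 = √(-151 + 21) - 358 = √(-130) - 358 = I*√130 - 358 = -358 + I*√130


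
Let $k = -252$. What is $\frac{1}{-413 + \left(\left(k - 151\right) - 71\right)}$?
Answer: $- \frac{1}{887} \approx -0.0011274$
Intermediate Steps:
$\frac{1}{-413 + \left(\left(k - 151\right) - 71\right)} = \frac{1}{-413 - 474} = \frac{1}{-887} = - \frac{1}{887}$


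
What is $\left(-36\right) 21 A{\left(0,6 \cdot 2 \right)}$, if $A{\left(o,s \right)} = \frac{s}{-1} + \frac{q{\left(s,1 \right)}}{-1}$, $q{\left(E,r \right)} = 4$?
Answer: $12096$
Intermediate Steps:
$A{\left(o,s \right)} = -4 - s$ ($A{\left(o,s \right)} = \frac{s}{-1} + \frac{4}{-1} = s \left(-1\right) + 4 \left(-1\right) = - s - 4 = -4 - s$)
$\left(-36\right) 21 A{\left(0,6 \cdot 2 \right)} = \left(-36\right) 21 \left(-4 - 6 \cdot 2\right) = - 756 \left(-4 - 12\right) = \left(-756\right) \left(-16\right) = 12096$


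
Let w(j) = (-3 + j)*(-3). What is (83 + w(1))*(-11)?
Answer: -979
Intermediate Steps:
w(j) = 9 - 3*j
(83 + w(1))*(-11) = (83 + (9 - 3*1))*(-11) = (83 + (9 - 3))*(-11) = (83 + 6)*(-11) = 89*(-11) = -979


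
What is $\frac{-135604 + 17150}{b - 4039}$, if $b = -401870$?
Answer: $\frac{16922}{57987} \approx 0.29182$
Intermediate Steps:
$\frac{-135604 + 17150}{b - 4039} = \frac{-135604 + 17150}{-401870 - 4039} = - \frac{118454}{-405909} = \left(-118454\right) \left(- \frac{1}{405909}\right) = \frac{16922}{57987}$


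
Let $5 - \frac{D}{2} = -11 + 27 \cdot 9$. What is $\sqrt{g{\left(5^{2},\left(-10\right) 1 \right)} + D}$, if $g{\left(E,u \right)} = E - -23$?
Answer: $i \sqrt{406} \approx 20.149 i$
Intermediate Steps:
$g{\left(E,u \right)} = 23 + E$ ($g{\left(E,u \right)} = E + 23 = 23 + E$)
$D = -454$ ($D = 10 - 2 \left(-11 + 27 \cdot 9\right) = 10 - 2 \left(-11 + 243\right) = 10 - 464 = -454$)
$\sqrt{g{\left(5^{2},\left(-10\right) 1 \right)} + D} = \sqrt{\left(23 + 5^{2}\right) - 454} = \sqrt{\left(23 + 25\right) - 454} = \sqrt{48 - 454} = \sqrt{-406} = i \sqrt{406}$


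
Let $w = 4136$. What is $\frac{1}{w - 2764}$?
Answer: $\frac{1}{1372} \approx 0.00072886$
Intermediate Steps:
$\frac{1}{w - 2764} = \frac{1}{4136 - 2764} = \frac{1}{1372}$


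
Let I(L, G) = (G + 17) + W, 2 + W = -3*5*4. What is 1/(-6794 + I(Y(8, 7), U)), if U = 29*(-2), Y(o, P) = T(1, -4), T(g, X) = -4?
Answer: -1/6897 ≈ -0.00014499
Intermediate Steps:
Y(o, P) = -4
W = -62 (W = -2 - 3*5*4 = -2 - 15*4 = -2 - 60 = -62)
U = -58
I(L, G) = -45 + G (I(L, G) = (G + 17) - 62 = (17 + G) - 62 = -45 + G)
1/(-6794 + I(Y(8, 7), U)) = 1/(-6794 + (-45 - 58)) = 1/(-6794 - 103) = 1/(-6897) = -1/6897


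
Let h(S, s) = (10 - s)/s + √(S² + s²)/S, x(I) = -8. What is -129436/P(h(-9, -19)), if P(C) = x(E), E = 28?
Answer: 32359/2 ≈ 16180.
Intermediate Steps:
h(S, s) = √(S² + s²)/S + (10 - s)/s (h(S, s) = (10 - s)/s + √(S² + s²)/S = √(S² + s²)/S + (10 - s)/s)
P(C) = -8
-129436/P(h(-9, -19)) = -129436/(-8) = -129436*(-⅛) = 32359/2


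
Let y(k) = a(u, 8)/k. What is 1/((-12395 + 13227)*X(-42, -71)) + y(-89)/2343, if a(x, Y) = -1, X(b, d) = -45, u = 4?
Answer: -57029/2602416960 ≈ -2.1914e-5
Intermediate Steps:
y(k) = -1/k
1/((-12395 + 13227)*X(-42, -71)) + y(-89)/2343 = 1/((-12395 + 13227)*(-45)) - 1/(-89)/2343 = -1/45/832 - 1*(-1/89)*(1/2343) = (1/832)*(-1/45) + (1/89)*(1/2343) = -1/37440 + 1/208527 = -57029/2602416960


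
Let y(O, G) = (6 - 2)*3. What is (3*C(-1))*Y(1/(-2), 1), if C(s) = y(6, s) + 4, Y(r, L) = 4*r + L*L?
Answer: -48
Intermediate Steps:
Y(r, L) = L² + 4*r (Y(r, L) = 4*r + L² = L² + 4*r)
y(O, G) = 12 (y(O, G) = 4*3 = 12)
C(s) = 16 (C(s) = 12 + 4 = 16)
(3*C(-1))*Y(1/(-2), 1) = (3*16)*(1² + 4/(-2)) = 48*(1 + 4*(-½)) = 48*(1 - 2) = 48*(-1) = -48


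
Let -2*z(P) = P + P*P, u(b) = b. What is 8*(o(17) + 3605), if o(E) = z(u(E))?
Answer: 27616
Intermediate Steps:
z(P) = -P/2 - P²/2 (z(P) = -(P + P*P)/2 = -(P + P²)/2 = -P/2 - P²/2)
o(E) = -E*(1 + E)/2
8*(o(17) + 3605) = 8*(-½*17*(1 + 17) + 3605) = 8*(-½*17*18 + 3605) = 8*(-153 + 3605) = 8*3452 = 27616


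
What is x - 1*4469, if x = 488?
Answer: -3981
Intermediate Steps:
x - 1*4469 = 488 - 1*4469 = 488 - 4469 = -3981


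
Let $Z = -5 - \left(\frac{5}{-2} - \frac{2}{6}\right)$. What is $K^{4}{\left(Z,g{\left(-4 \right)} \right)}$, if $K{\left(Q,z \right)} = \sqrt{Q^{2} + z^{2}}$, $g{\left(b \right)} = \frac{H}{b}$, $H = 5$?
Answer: $\frac{811801}{20736} \approx 39.149$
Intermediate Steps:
$g{\left(b \right)} = \frac{5}{b}$
$Z = - \frac{13}{6}$ ($Z = -5 - \left(5 \left(- \frac{1}{2}\right) - \frac{1}{3}\right) = -5 - \left(- \frac{5}{2} - \frac{1}{3}\right) = -5 - - \frac{17}{6} = -5 + \frac{17}{6} = - \frac{13}{6} \approx -2.1667$)
$K^{4}{\left(Z,g{\left(-4 \right)} \right)} = \left(\sqrt{\left(- \frac{13}{6}\right)^{2} + \left(\frac{5}{-4}\right)^{2}}\right)^{4} = \left(\sqrt{\frac{169}{36} + \left(5 \left(- \frac{1}{4}\right)\right)^{2}}\right)^{4} = \left(\sqrt{\frac{169}{36} + \left(- \frac{5}{4}\right)^{2}}\right)^{4} = \left(\sqrt{\frac{169}{36} + \frac{25}{16}}\right)^{4} = \left(\sqrt{\frac{901}{144}}\right)^{4} = \left(\frac{\sqrt{901}}{12}\right)^{4} = \frac{811801}{20736}$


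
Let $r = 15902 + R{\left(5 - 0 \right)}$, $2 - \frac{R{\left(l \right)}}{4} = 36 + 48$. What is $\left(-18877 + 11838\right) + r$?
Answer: $8535$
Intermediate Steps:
$R{\left(l \right)} = -328$ ($R{\left(l \right)} = 8 - 4 \left(36 + 48\right) = 8 - 336 = -328$)
$r = 15574$ ($r = 15902 - 328 = 15574$)
$\left(-18877 + 11838\right) + r = \left(-18877 + 11838\right) + 15574 = -7039 + 15574 = 8535$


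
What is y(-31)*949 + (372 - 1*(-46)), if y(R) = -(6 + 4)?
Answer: -9072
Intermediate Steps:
y(R) = -10 (y(R) = -1*10 = -10)
y(-31)*949 + (372 - 1*(-46)) = -10*949 + (372 - 1*(-46)) = -9490 + (372 + 46) = -9490 + 418 = -9072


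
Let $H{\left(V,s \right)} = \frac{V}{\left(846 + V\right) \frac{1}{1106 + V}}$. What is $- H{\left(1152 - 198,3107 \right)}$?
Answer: $- \frac{5459}{5} \approx -1091.8$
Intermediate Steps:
$H{\left(V,s \right)} = \frac{V \left(1106 + V\right)}{846 + V}$ ($H{\left(V,s \right)} = \frac{V}{\frac{1}{1106 + V} \left(846 + V\right)} = V \frac{1106 + V}{846 + V} = \frac{V \left(1106 + V\right)}{846 + V}$)
$- H{\left(1152 - 198,3107 \right)} = - \frac{\left(1152 - 198\right) \left(1106 + \left(1152 - 198\right)\right)}{846 + \left(1152 - 198\right)} = - \frac{954 \left(1106 + 954\right)}{846 + 954} = - \frac{954 \cdot 2060}{1800} = \left(-1\right) \frac{5459}{5} = - \frac{5459}{5}$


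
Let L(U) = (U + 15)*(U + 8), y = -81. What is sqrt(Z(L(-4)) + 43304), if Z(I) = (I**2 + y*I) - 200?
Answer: 2*sqrt(10369) ≈ 203.66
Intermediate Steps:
L(U) = (8 + U)*(15 + U) (L(U) = (15 + U)*(8 + U) = (8 + U)*(15 + U))
Z(I) = -200 + I**2 - 81*I (Z(I) = (I**2 - 81*I) - 200 = -200 + I**2 - 81*I)
sqrt(Z(L(-4)) + 43304) = sqrt((-200 + (120 + (-4)**2 + 23*(-4))**2 - 81*(120 + (-4)**2 + 23*(-4))) + 43304) = sqrt((-200 + (120 + 16 - 92)**2 - 81*(120 + 16 - 92)) + 43304) = sqrt((-200 + 44**2 - 81*44) + 43304) = sqrt((-200 + 1936 - 3564) + 43304) = sqrt(-1828 + 43304) = sqrt(41476) = 2*sqrt(10369)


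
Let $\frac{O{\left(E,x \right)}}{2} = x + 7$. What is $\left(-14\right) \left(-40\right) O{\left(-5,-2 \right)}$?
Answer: $5600$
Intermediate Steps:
$O{\left(E,x \right)} = 14 + 2 x$ ($O{\left(E,x \right)} = 2 \left(x + 7\right) = 2 \left(7 + x\right) = 14 + 2 x$)
$\left(-14\right) \left(-40\right) O{\left(-5,-2 \right)} = \left(-14\right) \left(-40\right) \left(14 + 2 \left(-2\right)\right) = 560 \left(14 - 4\right) = 560 \cdot 10 = 5600$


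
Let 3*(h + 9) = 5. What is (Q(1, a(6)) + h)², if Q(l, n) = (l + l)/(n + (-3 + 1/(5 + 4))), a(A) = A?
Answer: 78961/1764 ≈ 44.762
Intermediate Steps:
h = -22/3 (h = -9 + (⅓)*5 = -9 + 5/3 = -22/3 ≈ -7.3333)
Q(l, n) = 2*l/(-26/9 + n) (Q(l, n) = (2*l)/(n + (-3 + 1/9)) = (2*l)/(n + (-3 + ⅑)) = (2*l)/(n - 26/9) = (2*l)/(-26/9 + n) = 2*l/(-26/9 + n))
(Q(1, a(6)) + h)² = (18*1/(-26 + 9*6) - 22/3)² = (18*1/(-26 + 54) - 22/3)² = (18*1/28 - 22/3)² = (18*1*(1/28) - 22/3)² = (9/14 - 22/3)² = (-281/42)² = 78961/1764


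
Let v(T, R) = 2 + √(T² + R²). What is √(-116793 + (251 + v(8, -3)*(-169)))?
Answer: √(-116880 - 169*√73) ≈ 343.98*I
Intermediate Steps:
v(T, R) = 2 + √(R² + T²)
√(-116793 + (251 + v(8, -3)*(-169))) = √(-116793 + (251 + (2 + √((-3)² + 8²))*(-169))) = √(-116793 + (251 + (2 + √(9 + 64))*(-169))) = √(-116793 + (251 + (2 + √73)*(-169))) = √(-116793 + (251 + (-338 - 169*√73))) = √(-116793 + (-87 - 169*√73)) = √(-116880 - 169*√73)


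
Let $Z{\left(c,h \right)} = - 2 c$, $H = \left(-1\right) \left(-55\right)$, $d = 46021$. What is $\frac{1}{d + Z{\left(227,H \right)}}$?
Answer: $\frac{1}{45567} \approx 2.1946 \cdot 10^{-5}$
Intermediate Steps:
$H = 55$
$\frac{1}{d + Z{\left(227,H \right)}} = \frac{1}{46021 - 454} = \frac{1}{45567}$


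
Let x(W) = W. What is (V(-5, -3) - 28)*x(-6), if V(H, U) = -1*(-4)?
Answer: 144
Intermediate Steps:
V(H, U) = 4
(V(-5, -3) - 28)*x(-6) = (4 - 28)*(-6) = -24*(-6) = 144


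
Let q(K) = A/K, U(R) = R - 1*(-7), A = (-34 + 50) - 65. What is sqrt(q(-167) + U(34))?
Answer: 4*sqrt(71977)/167 ≈ 6.4260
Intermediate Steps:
A = -49 (A = 16 - 65 = -49)
U(R) = 7 + R (U(R) = R + 7 = 7 + R)
q(K) = -49/K
sqrt(q(-167) + U(34)) = sqrt(-49/(-167) + (7 + 34)) = sqrt(-49*(-1/167) + 41) = sqrt(49/167 + 41) = sqrt(6896/167) = 4*sqrt(71977)/167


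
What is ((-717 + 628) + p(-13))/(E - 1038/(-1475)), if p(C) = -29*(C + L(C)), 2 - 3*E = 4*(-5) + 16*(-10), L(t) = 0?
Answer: 318600/67891 ≈ 4.6928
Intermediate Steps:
E = 182/3 (E = ⅔ - (4*(-5) + 16*(-10))/3 = ⅔ - (-20 - 160)/3 = ⅔ - ⅓*(-180) = ⅔ + 60 = 182/3 ≈ 60.667)
p(C) = -29*C (p(C) = -29*(C + 0) = -29*C)
((-717 + 628) + p(-13))/(E - 1038/(-1475)) = ((-717 + 628) - 29*(-13))/(182/3 - 1038/(-1475)) = (-89 + 377)/(182/3 - 1038*(-1/1475)) = 288/(182/3 + 1038/1475) = 288/(271564/4425) = 288*(4425/271564) = 318600/67891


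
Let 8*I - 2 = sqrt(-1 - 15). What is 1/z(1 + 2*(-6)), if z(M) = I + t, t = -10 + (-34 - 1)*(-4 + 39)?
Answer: -19756/24393725 - 8*I/24393725 ≈ -0.00080988 - 3.2795e-7*I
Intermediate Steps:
I = 1/4 + I/2 (I = 1/4 + sqrt(-1 - 15)/8 = 1/4 + sqrt(-16)/8 = 1/4 + (4*I)/8 = 1/4 + I/2 ≈ 0.25 + 0.5*I)
t = -1235 (t = -10 - 35*35 = -10 - 1225 = -1235)
z(M) = -4939/4 + I/2 (z(M) = (1/4 + I/2) - 1235 = -4939/4 + I/2)
1/z(1 + 2*(-6)) = 1/(-4939/4 + I/2) = 16*(-4939/4 - I/2)/24393725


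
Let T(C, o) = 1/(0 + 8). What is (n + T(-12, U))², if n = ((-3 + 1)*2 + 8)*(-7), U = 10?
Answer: 49729/64 ≈ 777.02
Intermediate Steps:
T(C, o) = ⅛ (T(C, o) = 1/8 = ⅛)
n = -28 (n = (-2*2 + 8)*(-7) = (-4 + 8)*(-7) = 4*(-7) = -28)
(n + T(-12, U))² = (-28 + ⅛)² = (-223/8)² = 49729/64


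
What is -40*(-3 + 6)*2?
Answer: -240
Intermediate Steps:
-40*(-3 + 6)*2 = -120*2 = -40*6 = -240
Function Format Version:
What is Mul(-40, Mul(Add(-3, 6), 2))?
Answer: -240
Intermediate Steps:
Mul(-40, Mul(Add(-3, 6), 2)) = Mul(-40, Mul(3, 2)) = Mul(-40, 6) = -240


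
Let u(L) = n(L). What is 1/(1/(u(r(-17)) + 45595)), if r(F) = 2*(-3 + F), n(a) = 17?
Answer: 45612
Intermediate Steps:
r(F) = -6 + 2*F
u(L) = 17
1/(1/(u(r(-17)) + 45595)) = 1/(1/(17 + 45595)) = 1/(1/45612) = 45612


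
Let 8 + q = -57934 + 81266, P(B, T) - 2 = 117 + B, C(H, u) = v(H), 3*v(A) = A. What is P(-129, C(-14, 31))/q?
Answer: -5/11662 ≈ -0.00042874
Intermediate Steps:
v(A) = A/3
C(H, u) = H/3
P(B, T) = 119 + B (P(B, T) = 2 + (117 + B) = 119 + B)
q = 23324 (q = -8 + (-57934 + 81266) = -8 + 23332 = 23324)
P(-129, C(-14, 31))/q = (119 - 129)/23324 = -10*1/23324 = -5/11662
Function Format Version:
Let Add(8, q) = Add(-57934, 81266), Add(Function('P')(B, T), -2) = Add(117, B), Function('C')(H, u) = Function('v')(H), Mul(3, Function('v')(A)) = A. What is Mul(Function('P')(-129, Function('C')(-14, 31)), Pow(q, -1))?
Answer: Rational(-5, 11662) ≈ -0.00042874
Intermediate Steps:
Function('v')(A) = Mul(Rational(1, 3), A)
Function('C')(H, u) = Mul(Rational(1, 3), H)
Function('P')(B, T) = Add(119, B) (Function('P')(B, T) = Add(2, Add(117, B)) = Add(119, B))
q = 23324 (q = Add(-8, Add(-57934, 81266)) = Add(-8, 23332) = 23324)
Mul(Function('P')(-129, Function('C')(-14, 31)), Pow(q, -1)) = Mul(Add(119, -129), Pow(23324, -1)) = Mul(-10, Rational(1, 23324)) = Rational(-5, 11662)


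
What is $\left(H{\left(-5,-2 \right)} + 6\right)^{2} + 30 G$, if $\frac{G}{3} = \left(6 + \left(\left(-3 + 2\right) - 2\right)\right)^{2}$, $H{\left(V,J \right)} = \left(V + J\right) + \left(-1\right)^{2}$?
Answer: $810$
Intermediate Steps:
$H{\left(V,J \right)} = 1 + J + V$ ($H{\left(V,J \right)} = \left(J + V\right) + 1 = 1 + J + V$)
$G = 27$ ($G = 3 \left(6 + \left(\left(-3 + 2\right) - 2\right)\right)^{2} = 3 \left(6 - 3\right)^{2} = 3 \cdot 3^{2} = 3 \cdot 9 = 27$)
$\left(H{\left(-5,-2 \right)} + 6\right)^{2} + 30 G = \left(\left(1 - 2 - 5\right) + 6\right)^{2} + 30 \cdot 27 = \left(-6 + 6\right)^{2} + 810 = 0^{2} + 810 = 0 + 810 = 810$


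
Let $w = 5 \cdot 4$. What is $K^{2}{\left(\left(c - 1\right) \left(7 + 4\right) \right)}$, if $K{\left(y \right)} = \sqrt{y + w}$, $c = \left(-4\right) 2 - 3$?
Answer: $-112$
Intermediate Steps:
$c = -11$ ($c = -8 - 3 = -11$)
$w = 20$
$K{\left(y \right)} = \sqrt{20 + y}$ ($K{\left(y \right)} = \sqrt{y + 20} = \sqrt{20 + y}$)
$K^{2}{\left(\left(c - 1\right) \left(7 + 4\right) \right)} = \left(\sqrt{20 + \left(-11 - 1\right) \left(7 + 4\right)}\right)^{2} = \left(\sqrt{20 - 132}\right)^{2} = \left(\sqrt{-112}\right)^{2} = \left(4 i \sqrt{7}\right)^{2} = -112$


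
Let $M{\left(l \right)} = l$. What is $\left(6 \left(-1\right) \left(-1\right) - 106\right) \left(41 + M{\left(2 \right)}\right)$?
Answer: $-4300$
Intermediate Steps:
$\left(6 \left(-1\right) \left(-1\right) - 106\right) \left(41 + M{\left(2 \right)}\right) = \left(6 \left(-1\right) \left(-1\right) - 106\right) \left(41 + 2\right) = \left(\left(-6\right) \left(-1\right) - 106\right) 43 = \left(6 - 106\right) 43 = \left(-100\right) 43 = -4300$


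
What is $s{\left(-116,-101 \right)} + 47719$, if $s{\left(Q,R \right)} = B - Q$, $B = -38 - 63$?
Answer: $47734$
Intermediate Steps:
$B = -101$
$s{\left(Q,R \right)} = -101 - Q$
$s{\left(-116,-101 \right)} + 47719 = \left(-101 - -116\right) + 47719 = \left(-101 + 116\right) + 47719 = 15 + 47719 = 47734$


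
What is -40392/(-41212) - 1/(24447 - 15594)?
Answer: 89387291/91212459 ≈ 0.97999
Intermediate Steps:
-40392/(-41212) - 1/(24447 - 15594) = -40392*(-1/41212) - 1/8853 = 10098/10303 - 1*1/8853 = 10098/10303 - 1/8853 = 89387291/91212459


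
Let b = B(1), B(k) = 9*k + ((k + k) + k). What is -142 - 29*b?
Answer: -490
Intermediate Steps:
B(k) = 12*k (B(k) = 9*k + (2*k + k) = 9*k + 3*k = 12*k)
b = 12 (b = 12*1 = 12)
-142 - 29*b = -142 - 29*12 = -142 - 348 = -490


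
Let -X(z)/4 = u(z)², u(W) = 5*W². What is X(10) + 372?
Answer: -999628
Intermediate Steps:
X(z) = -100*z⁴ (X(z) = -4*25*z⁴ = -100*z⁴)
X(10) + 372 = -100*10⁴ + 372 = -100*10000 + 372 = -1000000 + 372 = -999628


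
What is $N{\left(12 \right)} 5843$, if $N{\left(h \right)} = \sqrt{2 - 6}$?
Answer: $11686 i \approx 11686.0 i$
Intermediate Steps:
$N{\left(h \right)} = 2 i$ ($N{\left(h \right)} = \sqrt{-4} = 2 i$)
$N{\left(12 \right)} 5843 = 2 i 5843 = 11686 i$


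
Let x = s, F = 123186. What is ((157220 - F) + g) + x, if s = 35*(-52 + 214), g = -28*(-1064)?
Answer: 69496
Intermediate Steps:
g = 29792
s = 5670 (s = 35*162 = 5670)
x = 5670
((157220 - F) + g) + x = ((157220 - 1*123186) + 29792) + 5670 = ((157220 - 123186) + 29792) + 5670 = (34034 + 29792) + 5670 = 63826 + 5670 = 69496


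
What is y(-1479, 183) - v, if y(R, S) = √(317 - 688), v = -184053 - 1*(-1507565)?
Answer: -1323512 + I*√371 ≈ -1.3235e+6 + 19.261*I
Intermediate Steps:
v = 1323512 (v = -184053 + 1507565 = 1323512)
y(R, S) = I*√371 (y(R, S) = √(-371) = I*√371)
y(-1479, 183) - v = I*√371 - 1*1323512 = I*√371 - 1323512 = -1323512 + I*√371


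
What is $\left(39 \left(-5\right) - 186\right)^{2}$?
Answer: $145161$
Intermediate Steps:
$\left(39 \left(-5\right) - 186\right)^{2} = \left(-195 - 186\right)^{2} = \left(-381\right)^{2} = 145161$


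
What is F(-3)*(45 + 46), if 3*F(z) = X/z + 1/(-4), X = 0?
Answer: -91/12 ≈ -7.5833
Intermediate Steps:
F(z) = -1/12 (F(z) = (0/z + 1/(-4))/3 = (0 + 1*(-¼))/3 = (0 - ¼)/3 = (⅓)*(-¼) = -1/12)
F(-3)*(45 + 46) = -(45 + 46)/12 = -1/12*91 = -91/12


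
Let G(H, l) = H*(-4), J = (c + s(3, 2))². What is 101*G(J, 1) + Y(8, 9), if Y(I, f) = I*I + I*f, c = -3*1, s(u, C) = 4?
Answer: -268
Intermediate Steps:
c = -3
Y(I, f) = I² + I*f
J = 1 (J = (-3 + 4)² = 1² = 1)
G(H, l) = -4*H
101*G(J, 1) + Y(8, 9) = 101*(-4*1) + 8*(8 + 9) = 101*(-4) + 8*17 = -404 + 136 = -268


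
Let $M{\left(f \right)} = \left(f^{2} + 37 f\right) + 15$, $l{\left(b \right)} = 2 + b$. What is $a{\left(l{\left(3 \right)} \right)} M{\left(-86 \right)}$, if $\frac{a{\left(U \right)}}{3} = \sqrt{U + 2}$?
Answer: $12687 \sqrt{7} \approx 33567.0$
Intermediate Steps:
$a{\left(U \right)} = 3 \sqrt{2 + U}$ ($a{\left(U \right)} = 3 \sqrt{U + 2} = 3 \sqrt{2 + U}$)
$M{\left(f \right)} = 15 + f^{2} + 37 f$
$a{\left(l{\left(3 \right)} \right)} M{\left(-86 \right)} = 3 \sqrt{2 + \left(2 + 3\right)} \left(15 + \left(-86\right)^{2} + 37 \left(-86\right)\right) = 3 \sqrt{2 + 5} \left(15 + 7396 - 3182\right) = 3 \sqrt{7} \cdot 4229 = 12687 \sqrt{7}$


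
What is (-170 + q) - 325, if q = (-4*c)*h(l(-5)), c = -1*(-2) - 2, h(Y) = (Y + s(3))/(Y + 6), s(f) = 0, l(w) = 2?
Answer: -495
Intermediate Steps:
h(Y) = Y/(6 + Y) (h(Y) = (Y + 0)/(Y + 6) = Y/(6 + Y))
c = 0 (c = 2 - 2 = 0)
q = 0 (q = (-4*0)*(2/(6 + 2)) = 0*(2/8) = 0*(2*(⅛)) = 0*(¼) = 0)
(-170 + q) - 325 = (-170 + 0) - 325 = -170 - 325 = -495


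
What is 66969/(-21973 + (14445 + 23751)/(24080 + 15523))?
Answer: -884057769/290052841 ≈ -3.0479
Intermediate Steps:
66969/(-21973 + (14445 + 23751)/(24080 + 15523)) = 66969/(-21973 + 38196/39603) = 66969/(-21973 + 38196*(1/39603)) = 66969/(-21973 + 12732/13201) = 66969/(-290052841/13201) = 66969*(-13201/290052841) = -884057769/290052841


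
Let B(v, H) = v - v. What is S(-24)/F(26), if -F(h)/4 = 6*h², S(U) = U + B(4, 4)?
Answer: 1/676 ≈ 0.0014793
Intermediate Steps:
B(v, H) = 0
S(U) = U (S(U) = U + 0 = U)
F(h) = -24*h²
S(-24)/F(26) = -24/((-24*26²)) = -24/((-24*676)) = -24/(-16224) = -24*(-1/16224) = 1/676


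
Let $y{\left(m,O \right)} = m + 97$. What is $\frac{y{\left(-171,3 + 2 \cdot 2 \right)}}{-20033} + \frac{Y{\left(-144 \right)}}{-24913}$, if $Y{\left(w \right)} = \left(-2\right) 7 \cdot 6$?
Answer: $\frac{503762}{71297447} \approx 0.0070656$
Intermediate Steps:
$y{\left(m,O \right)} = 97 + m$
$Y{\left(w \right)} = -84$ ($Y{\left(w \right)} = \left(-14\right) 6 = -84$)
$\frac{y{\left(-171,3 + 2 \cdot 2 \right)}}{-20033} + \frac{Y{\left(-144 \right)}}{-24913} = \frac{97 - 171}{-20033} - \frac{84}{-24913} = \left(-74\right) \left(- \frac{1}{20033}\right) - - \frac{12}{3559} = \frac{74}{20033} + \frac{12}{3559} = \frac{503762}{71297447}$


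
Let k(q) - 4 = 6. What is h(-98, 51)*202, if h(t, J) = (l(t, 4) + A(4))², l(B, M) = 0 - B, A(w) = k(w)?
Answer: 2356128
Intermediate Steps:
k(q) = 10 (k(q) = 4 + 6 = 10)
A(w) = 10
l(B, M) = -B
h(t, J) = (10 - t)² (h(t, J) = (-t + 10)² = (10 - t)²)
h(-98, 51)*202 = (-10 - 98)²*202 = (-108)²*202 = 11664*202 = 2356128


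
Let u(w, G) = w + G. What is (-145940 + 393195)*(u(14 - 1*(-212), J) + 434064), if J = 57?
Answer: 107394467485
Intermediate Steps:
u(w, G) = G + w
(-145940 + 393195)*(u(14 - 1*(-212), J) + 434064) = (-145940 + 393195)*((57 + (14 - 1*(-212))) + 434064) = 247255*((57 + (14 + 212)) + 434064) = 247255*((57 + 226) + 434064) = 247255*(283 + 434064) = 247255*434347 = 107394467485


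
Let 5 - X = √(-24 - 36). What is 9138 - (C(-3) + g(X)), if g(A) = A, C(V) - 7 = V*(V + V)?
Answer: 9108 + 2*I*√15 ≈ 9108.0 + 7.746*I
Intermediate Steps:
C(V) = 7 + 2*V² (C(V) = 7 + V*(V + V) = 7 + V*(2*V) = 7 + 2*V²)
X = 5 - 2*I*√15 (X = 5 - √(-24 - 36) = 5 - √(-60) = 5 - 2*I*√15 ≈ 5.0 - 7.746*I)
9138 - (C(-3) + g(X)) = 9138 - ((7 + 2*(-3)²) + (5 - 2*I*√15)) = 9138 - ((7 + 2*9) + (5 - 2*I*√15)) = 9138 - ((7 + 18) + (5 - 2*I*√15)) = 9138 - (25 + (5 - 2*I*√15)) = 9138 - (30 - 2*I*√15) = 9138 + (-30 + 2*I*√15) = 9108 + 2*I*√15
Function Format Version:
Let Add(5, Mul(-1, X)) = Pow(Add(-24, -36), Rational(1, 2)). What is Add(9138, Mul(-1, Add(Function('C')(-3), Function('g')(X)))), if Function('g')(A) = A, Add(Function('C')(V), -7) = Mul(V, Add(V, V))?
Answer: Add(9108, Mul(2, I, Pow(15, Rational(1, 2)))) ≈ Add(9108.0, Mul(7.7460, I))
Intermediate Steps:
Function('C')(V) = Add(7, Mul(2, Pow(V, 2))) (Function('C')(V) = Add(7, Mul(V, Add(V, V))) = Add(7, Mul(V, Mul(2, V))) = Add(7, Mul(2, Pow(V, 2))))
X = Add(5, Mul(-2, I, Pow(15, Rational(1, 2)))) (X = Add(5, Mul(-1, Pow(Add(-24, -36), Rational(1, 2)))) = Add(5, Mul(-1, Pow(-60, Rational(1, 2)))) = Add(5, Mul(-1, Mul(2, I, Pow(15, Rational(1, 2))))) = Add(5, Mul(-2, I, Pow(15, Rational(1, 2)))) ≈ Add(5.0000, Mul(-7.7460, I)))
Add(9138, Mul(-1, Add(Function('C')(-3), Function('g')(X)))) = Add(9138, Mul(-1, Add(Add(7, Mul(2, Pow(-3, 2))), Add(5, Mul(-2, I, Pow(15, Rational(1, 2))))))) = Add(9138, Mul(-1, Add(Add(7, Mul(2, 9)), Add(5, Mul(-2, I, Pow(15, Rational(1, 2))))))) = Add(9138, Mul(-1, Add(Add(7, 18), Add(5, Mul(-2, I, Pow(15, Rational(1, 2))))))) = Add(9138, Mul(-1, Add(25, Add(5, Mul(-2, I, Pow(15, Rational(1, 2))))))) = Add(9138, Mul(-1, Add(30, Mul(-2, I, Pow(15, Rational(1, 2)))))) = Add(9138, Add(-30, Mul(2, I, Pow(15, Rational(1, 2))))) = Add(9108, Mul(2, I, Pow(15, Rational(1, 2))))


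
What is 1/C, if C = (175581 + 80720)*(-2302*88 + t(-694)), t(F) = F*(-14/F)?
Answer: -1/51924019590 ≈ -1.9259e-11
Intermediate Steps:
t(F) = -14
C = -51924019590 (C = (175581 + 80720)*(-2302*88 - 14) = 256301*(-202576 - 14) = 256301*(-202590) = -51924019590)
1/C = 1/(-51924019590) = -1/51924019590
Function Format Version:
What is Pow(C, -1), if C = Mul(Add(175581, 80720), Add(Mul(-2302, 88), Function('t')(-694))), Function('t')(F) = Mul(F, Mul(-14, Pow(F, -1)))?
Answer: Rational(-1, 51924019590) ≈ -1.9259e-11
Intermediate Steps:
Function('t')(F) = -14
C = -51924019590 (C = Mul(Add(175581, 80720), Add(Mul(-2302, 88), -14)) = Mul(256301, Add(-202576, -14)) = Mul(256301, -202590) = -51924019590)
Pow(C, -1) = Pow(-51924019590, -1) = Rational(-1, 51924019590)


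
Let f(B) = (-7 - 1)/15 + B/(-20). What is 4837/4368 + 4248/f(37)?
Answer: -12226639/6864 ≈ -1781.3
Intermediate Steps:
f(B) = -8/15 - B/20 (f(B) = -8*1/15 + B*(-1/20) = -8/15 - B/20)
4837/4368 + 4248/f(37) = 4837/4368 + 4248/(-8/15 - 1/20*37) = 4837*(1/4368) + 4248/(-8/15 - 37/20) = 691/624 + 4248/(-143/60) = 691/624 + 4248*(-60/143) = 691/624 - 254880/143 = -12226639/6864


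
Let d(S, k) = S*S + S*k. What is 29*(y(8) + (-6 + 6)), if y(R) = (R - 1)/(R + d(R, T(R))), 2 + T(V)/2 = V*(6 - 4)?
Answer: 203/296 ≈ 0.68581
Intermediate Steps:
T(V) = -4 + 4*V (T(V) = -4 + 2*(V*(6 - 4)) = -4 + 2*(V*2) = -4 + 2*(2*V) = -4 + 4*V)
d(S, k) = S² + S*k
y(R) = (-1 + R)/(R + R*(-4 + 5*R)) (y(R) = (R - 1)/(R + R*(R + (-4 + 4*R))) = (-1 + R)/(R + R*(-4 + 5*R)))
29*(y(8) + (-6 + 6)) = 29*((-1 + 8)/(8*(-3 + 5*8)) + (-6 + 6)) = 29*((⅛)*7/(-3 + 40) + 0) = 29*((⅛)*7/37 + 0) = 29*((⅛)*(1/37)*7 + 0) = 29*(7/296 + 0) = 29*(7/296) = 203/296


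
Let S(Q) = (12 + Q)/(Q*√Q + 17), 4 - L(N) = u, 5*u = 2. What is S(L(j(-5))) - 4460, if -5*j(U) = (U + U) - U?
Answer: -135073630/30293 - 4212*√10/30293 ≈ -4459.3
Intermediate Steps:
u = ⅖ (u = (⅕)*2 = ⅖ ≈ 0.40000)
j(U) = -U/5 (j(U) = -((U + U) - U)/5 = -(2*U - U)/5 = -U/5)
L(N) = 18/5 (L(N) = 4 - 1*⅖ = 4 - ⅖ = 18/5)
S(Q) = (12 + Q)/(17 + Q^(3/2)) (S(Q) = (12 + Q)/(Q^(3/2) + 17) = (12 + Q)/(17 + Q^(3/2)))
S(L(j(-5))) - 4460 = (12 + 18/5)/(17 + (18/5)^(3/2)) - 4460 = (78/5)/(17 + 54*√10/25) - 4460 = 78/(5*(17 + 54*√10/25)) - 4460 = -4460 + 78/(5*(17 + 54*√10/25))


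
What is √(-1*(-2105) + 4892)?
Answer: √6997 ≈ 83.648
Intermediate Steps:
√(-1*(-2105) + 4892) = √(2105 + 4892) = √6997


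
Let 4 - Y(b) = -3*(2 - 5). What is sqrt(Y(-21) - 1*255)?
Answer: 2*I*sqrt(65) ≈ 16.125*I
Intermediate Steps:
Y(b) = -5 (Y(b) = 4 - (-3)*(2 - 5) = 4 - (-3)*(-3) = 4 - 1*9 = 4 - 9 = -5)
sqrt(Y(-21) - 1*255) = sqrt(-5 - 1*255) = sqrt(-5 - 255) = sqrt(-260) = 2*I*sqrt(65)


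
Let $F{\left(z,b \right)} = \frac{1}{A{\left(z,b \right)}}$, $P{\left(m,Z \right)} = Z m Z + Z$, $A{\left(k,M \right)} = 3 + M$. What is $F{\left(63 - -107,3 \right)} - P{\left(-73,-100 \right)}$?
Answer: $\frac{4380601}{6} \approx 7.301 \cdot 10^{5}$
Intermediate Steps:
$P{\left(m,Z \right)} = Z + m Z^{2}$ ($P{\left(m,Z \right)} = m Z^{2} + Z = Z + m Z^{2}$)
$F{\left(z,b \right)} = \frac{1}{3 + b}$
$F{\left(63 - -107,3 \right)} - P{\left(-73,-100 \right)} = \frac{1}{3 + 3} - - 100 \left(1 - -7300\right) = \frac{1}{6} - - 100 \left(1 + 7300\right) = \frac{1}{6} - \left(-100\right) 7301 = \frac{1}{6} - -730100 = \frac{1}{6} + 730100 = \frac{4380601}{6}$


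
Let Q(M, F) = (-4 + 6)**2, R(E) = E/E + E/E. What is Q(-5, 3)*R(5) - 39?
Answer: -31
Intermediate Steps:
R(E) = 2 (R(E) = 1 + 1 = 2)
Q(M, F) = 4 (Q(M, F) = 2**2 = 4)
Q(-5, 3)*R(5) - 39 = 4*2 - 39 = 8 - 39 = -31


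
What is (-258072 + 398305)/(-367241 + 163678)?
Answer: -140233/203563 ≈ -0.68889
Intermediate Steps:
(-258072 + 398305)/(-367241 + 163678) = 140233/(-203563) = 140233*(-1/203563) = -140233/203563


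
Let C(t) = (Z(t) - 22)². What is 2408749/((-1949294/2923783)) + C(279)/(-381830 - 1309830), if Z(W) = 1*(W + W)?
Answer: -2978446430627548561/824385672010 ≈ -3.6129e+6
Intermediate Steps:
Z(W) = 2*W (Z(W) = 1*(2*W) = 2*W)
C(t) = (-22 + 2*t)² (C(t) = (2*t - 22)² = (-22 + 2*t)²)
2408749/((-1949294/2923783)) + C(279)/(-381830 - 1309830) = 2408749/((-1949294/2923783)) + (4*(-11 + 279)²)/(-381830 - 1309830) = 2408749/((-1949294*1/2923783)) + (4*268²)/(-1691660) = 2408749/(-1949294/2923783) + (4*71824)*(-1/1691660) = 2408749*(-2923783/1949294) + 287296*(-1/1691660) = -7042659377467/1949294 - 71824/422915 = -2978446430627548561/824385672010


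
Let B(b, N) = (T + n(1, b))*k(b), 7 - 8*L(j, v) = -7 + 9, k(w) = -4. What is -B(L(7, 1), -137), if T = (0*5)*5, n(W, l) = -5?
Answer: -20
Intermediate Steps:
L(j, v) = 5/8 (L(j, v) = 7/8 - (-7 + 9)/8 = 7/8 - ⅛*2 = 7/8 - ¼ = 5/8)
T = 0 (T = 0*5 = 0)
B(b, N) = 20 (B(b, N) = (0 - 5)*(-4) = -5*(-4) = 20)
-B(L(7, 1), -137) = -1*20 = -20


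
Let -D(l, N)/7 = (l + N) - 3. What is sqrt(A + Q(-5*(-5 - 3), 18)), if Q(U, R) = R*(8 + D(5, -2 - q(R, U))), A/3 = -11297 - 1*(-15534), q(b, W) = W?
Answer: sqrt(17895) ≈ 133.77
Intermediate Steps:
A = 12711 (A = 3*(-11297 - 1*(-15534)) = 3*(-11297 + 15534) = 3*4237 = 12711)
D(l, N) = 21 - 7*N - 7*l (D(l, N) = -7*((l + N) - 3) = -7*((N + l) - 3) = -7*(-3 + N + l) = 21 - 7*N - 7*l)
Q(U, R) = R*(8 + 7*U) (Q(U, R) = R*(8 + (21 - 7*(-2 - U) - 7*5)) = R*(8 + (21 + (14 + 7*U) - 35)) = R*(8 + 7*U))
sqrt(A + Q(-5*(-5 - 3), 18)) = sqrt(12711 + 18*(8 + 7*(-5*(-5 - 3)))) = sqrt(12711 + 18*(8 + 7*(-5*(-8)))) = sqrt(12711 + 18*(8 + 7*40)) = sqrt(12711 + 18*(8 + 280)) = sqrt(12711 + 18*288) = sqrt(12711 + 5184) = sqrt(17895)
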